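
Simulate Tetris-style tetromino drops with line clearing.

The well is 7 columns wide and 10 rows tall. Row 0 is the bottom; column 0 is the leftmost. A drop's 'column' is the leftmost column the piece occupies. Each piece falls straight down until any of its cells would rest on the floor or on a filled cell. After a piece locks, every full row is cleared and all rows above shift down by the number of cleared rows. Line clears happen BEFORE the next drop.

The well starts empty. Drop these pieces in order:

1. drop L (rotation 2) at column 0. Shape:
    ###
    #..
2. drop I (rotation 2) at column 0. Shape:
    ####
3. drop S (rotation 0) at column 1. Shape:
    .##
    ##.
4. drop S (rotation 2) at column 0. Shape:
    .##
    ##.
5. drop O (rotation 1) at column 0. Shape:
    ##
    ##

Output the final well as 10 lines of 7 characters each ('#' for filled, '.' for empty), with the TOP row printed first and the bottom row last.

Drop 1: L rot2 at col 0 lands with bottom-row=0; cleared 0 line(s) (total 0); column heights now [2 2 2 0 0 0 0], max=2
Drop 2: I rot2 at col 0 lands with bottom-row=2; cleared 0 line(s) (total 0); column heights now [3 3 3 3 0 0 0], max=3
Drop 3: S rot0 at col 1 lands with bottom-row=3; cleared 0 line(s) (total 0); column heights now [3 4 5 5 0 0 0], max=5
Drop 4: S rot2 at col 0 lands with bottom-row=4; cleared 0 line(s) (total 0); column heights now [5 6 6 5 0 0 0], max=6
Drop 5: O rot1 at col 0 lands with bottom-row=6; cleared 0 line(s) (total 0); column heights now [8 8 6 5 0 0 0], max=8

Answer: .......
.......
##.....
##.....
.##....
####...
.##....
####...
###....
#......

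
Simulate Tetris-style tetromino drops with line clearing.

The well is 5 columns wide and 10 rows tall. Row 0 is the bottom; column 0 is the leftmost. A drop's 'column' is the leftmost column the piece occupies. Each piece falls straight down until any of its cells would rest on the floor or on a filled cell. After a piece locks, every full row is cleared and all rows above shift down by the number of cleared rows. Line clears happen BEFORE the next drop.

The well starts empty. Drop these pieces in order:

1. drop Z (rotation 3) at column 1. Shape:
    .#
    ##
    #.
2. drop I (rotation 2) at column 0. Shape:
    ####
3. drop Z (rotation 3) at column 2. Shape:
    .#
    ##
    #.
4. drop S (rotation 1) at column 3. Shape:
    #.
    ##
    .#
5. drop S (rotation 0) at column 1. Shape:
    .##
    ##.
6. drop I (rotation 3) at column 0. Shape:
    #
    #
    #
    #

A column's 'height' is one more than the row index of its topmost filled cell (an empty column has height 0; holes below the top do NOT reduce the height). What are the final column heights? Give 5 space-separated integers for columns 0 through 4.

Answer: 8 9 10 10 8

Derivation:
Drop 1: Z rot3 at col 1 lands with bottom-row=0; cleared 0 line(s) (total 0); column heights now [0 2 3 0 0], max=3
Drop 2: I rot2 at col 0 lands with bottom-row=3; cleared 0 line(s) (total 0); column heights now [4 4 4 4 0], max=4
Drop 3: Z rot3 at col 2 lands with bottom-row=4; cleared 0 line(s) (total 0); column heights now [4 4 6 7 0], max=7
Drop 4: S rot1 at col 3 lands with bottom-row=6; cleared 0 line(s) (total 0); column heights now [4 4 6 9 8], max=9
Drop 5: S rot0 at col 1 lands with bottom-row=8; cleared 0 line(s) (total 0); column heights now [4 9 10 10 8], max=10
Drop 6: I rot3 at col 0 lands with bottom-row=4; cleared 0 line(s) (total 0); column heights now [8 9 10 10 8], max=10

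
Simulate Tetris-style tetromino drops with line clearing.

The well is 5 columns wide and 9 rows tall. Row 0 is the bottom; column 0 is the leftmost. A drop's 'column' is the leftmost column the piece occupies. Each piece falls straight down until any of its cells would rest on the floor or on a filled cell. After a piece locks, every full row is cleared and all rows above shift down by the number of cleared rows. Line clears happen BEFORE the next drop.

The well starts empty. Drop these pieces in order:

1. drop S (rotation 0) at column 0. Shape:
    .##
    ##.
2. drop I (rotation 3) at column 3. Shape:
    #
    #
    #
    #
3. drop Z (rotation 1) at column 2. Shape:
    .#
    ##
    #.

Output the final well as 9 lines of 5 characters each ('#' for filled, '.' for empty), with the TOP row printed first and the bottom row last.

Answer: .....
.....
.....
...#.
..##.
..##.
...#.
.###.
##.#.

Derivation:
Drop 1: S rot0 at col 0 lands with bottom-row=0; cleared 0 line(s) (total 0); column heights now [1 2 2 0 0], max=2
Drop 2: I rot3 at col 3 lands with bottom-row=0; cleared 0 line(s) (total 0); column heights now [1 2 2 4 0], max=4
Drop 3: Z rot1 at col 2 lands with bottom-row=3; cleared 0 line(s) (total 0); column heights now [1 2 5 6 0], max=6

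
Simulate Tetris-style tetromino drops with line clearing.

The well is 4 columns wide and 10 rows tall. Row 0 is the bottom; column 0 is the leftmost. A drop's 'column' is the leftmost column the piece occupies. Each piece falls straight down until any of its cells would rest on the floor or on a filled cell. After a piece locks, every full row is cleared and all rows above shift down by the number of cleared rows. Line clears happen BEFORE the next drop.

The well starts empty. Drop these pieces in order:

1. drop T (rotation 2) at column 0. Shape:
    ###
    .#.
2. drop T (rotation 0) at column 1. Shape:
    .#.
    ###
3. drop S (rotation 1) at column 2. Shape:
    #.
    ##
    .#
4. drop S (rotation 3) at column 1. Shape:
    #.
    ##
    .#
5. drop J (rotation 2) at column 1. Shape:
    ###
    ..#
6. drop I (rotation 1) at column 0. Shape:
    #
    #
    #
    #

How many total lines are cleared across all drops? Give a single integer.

Drop 1: T rot2 at col 0 lands with bottom-row=0; cleared 0 line(s) (total 0); column heights now [2 2 2 0], max=2
Drop 2: T rot0 at col 1 lands with bottom-row=2; cleared 0 line(s) (total 0); column heights now [2 3 4 3], max=4
Drop 3: S rot1 at col 2 lands with bottom-row=3; cleared 0 line(s) (total 0); column heights now [2 3 6 5], max=6
Drop 4: S rot3 at col 1 lands with bottom-row=6; cleared 0 line(s) (total 0); column heights now [2 9 8 5], max=9
Drop 5: J rot2 at col 1 lands with bottom-row=8; cleared 0 line(s) (total 0); column heights now [2 10 10 10], max=10
Drop 6: I rot1 at col 0 lands with bottom-row=2; cleared 1 line(s) (total 1); column heights now [5 9 9 9], max=9

Answer: 1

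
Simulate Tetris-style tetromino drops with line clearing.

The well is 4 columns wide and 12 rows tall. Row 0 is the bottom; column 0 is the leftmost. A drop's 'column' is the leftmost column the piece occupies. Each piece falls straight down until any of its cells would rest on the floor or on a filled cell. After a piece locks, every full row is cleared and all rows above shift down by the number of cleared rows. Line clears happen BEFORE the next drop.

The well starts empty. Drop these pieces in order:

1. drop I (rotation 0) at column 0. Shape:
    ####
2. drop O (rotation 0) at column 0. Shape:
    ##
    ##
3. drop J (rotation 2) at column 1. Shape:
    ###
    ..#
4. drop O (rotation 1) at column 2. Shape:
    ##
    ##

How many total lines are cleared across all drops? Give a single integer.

Answer: 1

Derivation:
Drop 1: I rot0 at col 0 lands with bottom-row=0; cleared 1 line(s) (total 1); column heights now [0 0 0 0], max=0
Drop 2: O rot0 at col 0 lands with bottom-row=0; cleared 0 line(s) (total 1); column heights now [2 2 0 0], max=2
Drop 3: J rot2 at col 1 lands with bottom-row=1; cleared 0 line(s) (total 1); column heights now [2 3 3 3], max=3
Drop 4: O rot1 at col 2 lands with bottom-row=3; cleared 0 line(s) (total 1); column heights now [2 3 5 5], max=5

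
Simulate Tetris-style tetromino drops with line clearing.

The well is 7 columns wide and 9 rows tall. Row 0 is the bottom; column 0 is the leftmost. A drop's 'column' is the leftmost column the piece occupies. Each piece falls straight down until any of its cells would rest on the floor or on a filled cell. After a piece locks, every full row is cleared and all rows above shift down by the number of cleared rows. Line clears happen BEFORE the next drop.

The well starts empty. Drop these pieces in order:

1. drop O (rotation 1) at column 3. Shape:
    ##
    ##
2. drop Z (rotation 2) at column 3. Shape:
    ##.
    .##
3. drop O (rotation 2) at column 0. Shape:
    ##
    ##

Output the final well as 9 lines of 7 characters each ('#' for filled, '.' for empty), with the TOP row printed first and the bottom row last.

Answer: .......
.......
.......
.......
.......
...##..
....##.
##.##..
##.##..

Derivation:
Drop 1: O rot1 at col 3 lands with bottom-row=0; cleared 0 line(s) (total 0); column heights now [0 0 0 2 2 0 0], max=2
Drop 2: Z rot2 at col 3 lands with bottom-row=2; cleared 0 line(s) (total 0); column heights now [0 0 0 4 4 3 0], max=4
Drop 3: O rot2 at col 0 lands with bottom-row=0; cleared 0 line(s) (total 0); column heights now [2 2 0 4 4 3 0], max=4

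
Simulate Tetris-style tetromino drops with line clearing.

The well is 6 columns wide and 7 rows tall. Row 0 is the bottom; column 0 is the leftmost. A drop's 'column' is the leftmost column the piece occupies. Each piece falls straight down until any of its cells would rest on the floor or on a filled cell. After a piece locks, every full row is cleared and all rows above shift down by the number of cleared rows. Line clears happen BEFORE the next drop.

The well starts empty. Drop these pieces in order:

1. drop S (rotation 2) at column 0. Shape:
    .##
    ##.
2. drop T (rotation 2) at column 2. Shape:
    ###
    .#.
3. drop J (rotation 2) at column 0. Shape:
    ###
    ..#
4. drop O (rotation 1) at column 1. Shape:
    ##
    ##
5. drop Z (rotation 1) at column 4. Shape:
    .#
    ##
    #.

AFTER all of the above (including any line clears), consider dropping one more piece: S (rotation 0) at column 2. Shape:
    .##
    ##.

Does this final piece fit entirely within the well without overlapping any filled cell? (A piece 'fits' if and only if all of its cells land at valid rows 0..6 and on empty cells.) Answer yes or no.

Drop 1: S rot2 at col 0 lands with bottom-row=0; cleared 0 line(s) (total 0); column heights now [1 2 2 0 0 0], max=2
Drop 2: T rot2 at col 2 lands with bottom-row=1; cleared 0 line(s) (total 0); column heights now [1 2 3 3 3 0], max=3
Drop 3: J rot2 at col 0 lands with bottom-row=3; cleared 0 line(s) (total 0); column heights now [5 5 5 3 3 0], max=5
Drop 4: O rot1 at col 1 lands with bottom-row=5; cleared 0 line(s) (total 0); column heights now [5 7 7 3 3 0], max=7
Drop 5: Z rot1 at col 4 lands with bottom-row=3; cleared 0 line(s) (total 0); column heights now [5 7 7 3 5 6], max=7
Test piece S rot0 at col 2 (width 3): heights before test = [5 7 7 3 5 6]; fits = False

Answer: no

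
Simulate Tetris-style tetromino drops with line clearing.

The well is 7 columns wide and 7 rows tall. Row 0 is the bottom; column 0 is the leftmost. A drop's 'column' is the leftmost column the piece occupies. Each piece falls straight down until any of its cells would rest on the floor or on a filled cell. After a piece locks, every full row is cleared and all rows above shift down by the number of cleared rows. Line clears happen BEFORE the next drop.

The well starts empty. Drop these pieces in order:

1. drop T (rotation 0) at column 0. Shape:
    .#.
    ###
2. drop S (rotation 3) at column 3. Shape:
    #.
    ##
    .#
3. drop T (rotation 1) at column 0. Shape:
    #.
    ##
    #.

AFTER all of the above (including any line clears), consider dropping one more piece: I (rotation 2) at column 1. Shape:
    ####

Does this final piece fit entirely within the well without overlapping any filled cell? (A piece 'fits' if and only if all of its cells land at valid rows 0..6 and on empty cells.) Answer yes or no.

Answer: yes

Derivation:
Drop 1: T rot0 at col 0 lands with bottom-row=0; cleared 0 line(s) (total 0); column heights now [1 2 1 0 0 0 0], max=2
Drop 2: S rot3 at col 3 lands with bottom-row=0; cleared 0 line(s) (total 0); column heights now [1 2 1 3 2 0 0], max=3
Drop 3: T rot1 at col 0 lands with bottom-row=1; cleared 0 line(s) (total 0); column heights now [4 3 1 3 2 0 0], max=4
Test piece I rot2 at col 1 (width 4): heights before test = [4 3 1 3 2 0 0]; fits = True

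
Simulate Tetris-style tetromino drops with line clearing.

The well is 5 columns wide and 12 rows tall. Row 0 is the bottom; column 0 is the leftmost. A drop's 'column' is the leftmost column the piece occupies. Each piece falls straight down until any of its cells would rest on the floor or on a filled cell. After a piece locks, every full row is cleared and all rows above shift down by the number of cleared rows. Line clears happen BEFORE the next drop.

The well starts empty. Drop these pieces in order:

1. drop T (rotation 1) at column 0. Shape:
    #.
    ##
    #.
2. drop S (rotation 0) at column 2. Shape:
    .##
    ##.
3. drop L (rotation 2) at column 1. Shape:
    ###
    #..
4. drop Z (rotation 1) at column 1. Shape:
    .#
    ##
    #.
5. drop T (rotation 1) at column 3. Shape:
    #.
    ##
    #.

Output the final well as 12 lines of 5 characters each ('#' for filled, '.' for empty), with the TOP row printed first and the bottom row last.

Answer: .....
.....
.....
.....
.....
..##.
.####
.#.#.
.###.
##...
##.##
#.##.

Derivation:
Drop 1: T rot1 at col 0 lands with bottom-row=0; cleared 0 line(s) (total 0); column heights now [3 2 0 0 0], max=3
Drop 2: S rot0 at col 2 lands with bottom-row=0; cleared 0 line(s) (total 0); column heights now [3 2 1 2 2], max=3
Drop 3: L rot2 at col 1 lands with bottom-row=2; cleared 0 line(s) (total 0); column heights now [3 4 4 4 2], max=4
Drop 4: Z rot1 at col 1 lands with bottom-row=4; cleared 0 line(s) (total 0); column heights now [3 6 7 4 2], max=7
Drop 5: T rot1 at col 3 lands with bottom-row=4; cleared 0 line(s) (total 0); column heights now [3 6 7 7 6], max=7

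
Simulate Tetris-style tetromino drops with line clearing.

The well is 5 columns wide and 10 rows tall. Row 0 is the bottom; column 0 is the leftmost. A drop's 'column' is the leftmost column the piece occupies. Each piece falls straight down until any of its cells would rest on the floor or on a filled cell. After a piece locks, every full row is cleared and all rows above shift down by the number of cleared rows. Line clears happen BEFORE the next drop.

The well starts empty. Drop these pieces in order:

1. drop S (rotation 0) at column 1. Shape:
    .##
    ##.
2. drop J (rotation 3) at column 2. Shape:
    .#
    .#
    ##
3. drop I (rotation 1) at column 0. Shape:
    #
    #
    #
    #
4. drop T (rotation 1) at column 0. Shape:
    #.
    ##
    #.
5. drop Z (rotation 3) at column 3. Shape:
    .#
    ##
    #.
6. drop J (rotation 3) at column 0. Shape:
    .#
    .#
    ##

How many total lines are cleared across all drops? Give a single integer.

Drop 1: S rot0 at col 1 lands with bottom-row=0; cleared 0 line(s) (total 0); column heights now [0 1 2 2 0], max=2
Drop 2: J rot3 at col 2 lands with bottom-row=2; cleared 0 line(s) (total 0); column heights now [0 1 3 5 0], max=5
Drop 3: I rot1 at col 0 lands with bottom-row=0; cleared 0 line(s) (total 0); column heights now [4 1 3 5 0], max=5
Drop 4: T rot1 at col 0 lands with bottom-row=4; cleared 0 line(s) (total 0); column heights now [7 6 3 5 0], max=7
Drop 5: Z rot3 at col 3 lands with bottom-row=5; cleared 0 line(s) (total 0); column heights now [7 6 3 7 8], max=8
Drop 6: J rot3 at col 0 lands with bottom-row=7; cleared 0 line(s) (total 0); column heights now [8 10 3 7 8], max=10

Answer: 0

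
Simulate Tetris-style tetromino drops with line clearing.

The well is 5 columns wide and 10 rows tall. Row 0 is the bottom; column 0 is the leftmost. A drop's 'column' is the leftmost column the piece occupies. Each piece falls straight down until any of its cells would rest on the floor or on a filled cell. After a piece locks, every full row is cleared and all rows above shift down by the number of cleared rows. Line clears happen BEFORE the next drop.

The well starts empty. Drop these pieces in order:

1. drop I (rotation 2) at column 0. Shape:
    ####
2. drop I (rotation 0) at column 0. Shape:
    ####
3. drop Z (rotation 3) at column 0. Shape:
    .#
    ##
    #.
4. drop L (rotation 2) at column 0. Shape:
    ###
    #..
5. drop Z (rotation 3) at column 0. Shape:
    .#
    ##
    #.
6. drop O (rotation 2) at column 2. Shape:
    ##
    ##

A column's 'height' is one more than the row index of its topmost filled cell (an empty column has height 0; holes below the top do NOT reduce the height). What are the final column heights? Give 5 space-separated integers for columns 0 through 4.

Drop 1: I rot2 at col 0 lands with bottom-row=0; cleared 0 line(s) (total 0); column heights now [1 1 1 1 0], max=1
Drop 2: I rot0 at col 0 lands with bottom-row=1; cleared 0 line(s) (total 0); column heights now [2 2 2 2 0], max=2
Drop 3: Z rot3 at col 0 lands with bottom-row=2; cleared 0 line(s) (total 0); column heights now [4 5 2 2 0], max=5
Drop 4: L rot2 at col 0 lands with bottom-row=4; cleared 0 line(s) (total 0); column heights now [6 6 6 2 0], max=6
Drop 5: Z rot3 at col 0 lands with bottom-row=6; cleared 0 line(s) (total 0); column heights now [8 9 6 2 0], max=9
Drop 6: O rot2 at col 2 lands with bottom-row=6; cleared 0 line(s) (total 0); column heights now [8 9 8 8 0], max=9

Answer: 8 9 8 8 0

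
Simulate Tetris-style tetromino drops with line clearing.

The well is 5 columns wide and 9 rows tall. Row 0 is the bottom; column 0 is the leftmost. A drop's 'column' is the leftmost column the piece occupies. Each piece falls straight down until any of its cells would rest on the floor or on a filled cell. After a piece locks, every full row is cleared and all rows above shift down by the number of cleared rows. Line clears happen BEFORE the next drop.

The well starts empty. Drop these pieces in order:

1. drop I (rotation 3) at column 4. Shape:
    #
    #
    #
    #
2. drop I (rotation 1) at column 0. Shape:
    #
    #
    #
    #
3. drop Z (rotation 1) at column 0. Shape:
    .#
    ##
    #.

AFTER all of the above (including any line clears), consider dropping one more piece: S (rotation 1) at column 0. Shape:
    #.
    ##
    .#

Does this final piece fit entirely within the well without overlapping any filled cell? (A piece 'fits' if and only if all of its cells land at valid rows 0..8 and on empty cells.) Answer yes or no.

Answer: no

Derivation:
Drop 1: I rot3 at col 4 lands with bottom-row=0; cleared 0 line(s) (total 0); column heights now [0 0 0 0 4], max=4
Drop 2: I rot1 at col 0 lands with bottom-row=0; cleared 0 line(s) (total 0); column heights now [4 0 0 0 4], max=4
Drop 3: Z rot1 at col 0 lands with bottom-row=4; cleared 0 line(s) (total 0); column heights now [6 7 0 0 4], max=7
Test piece S rot1 at col 0 (width 2): heights before test = [6 7 0 0 4]; fits = False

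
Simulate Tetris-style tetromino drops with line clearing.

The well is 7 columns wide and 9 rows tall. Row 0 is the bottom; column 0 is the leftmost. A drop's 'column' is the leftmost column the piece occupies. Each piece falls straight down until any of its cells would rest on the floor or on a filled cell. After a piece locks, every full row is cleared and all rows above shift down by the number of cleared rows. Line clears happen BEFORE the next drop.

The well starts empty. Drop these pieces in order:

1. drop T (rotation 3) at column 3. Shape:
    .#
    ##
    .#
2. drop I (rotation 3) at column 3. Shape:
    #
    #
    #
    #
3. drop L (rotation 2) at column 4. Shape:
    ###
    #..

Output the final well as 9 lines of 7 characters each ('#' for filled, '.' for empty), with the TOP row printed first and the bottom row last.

Answer: .......
.......
.......
...#...
...####
...##..
...##..
...##..
....#..

Derivation:
Drop 1: T rot3 at col 3 lands with bottom-row=0; cleared 0 line(s) (total 0); column heights now [0 0 0 2 3 0 0], max=3
Drop 2: I rot3 at col 3 lands with bottom-row=2; cleared 0 line(s) (total 0); column heights now [0 0 0 6 3 0 0], max=6
Drop 3: L rot2 at col 4 lands with bottom-row=3; cleared 0 line(s) (total 0); column heights now [0 0 0 6 5 5 5], max=6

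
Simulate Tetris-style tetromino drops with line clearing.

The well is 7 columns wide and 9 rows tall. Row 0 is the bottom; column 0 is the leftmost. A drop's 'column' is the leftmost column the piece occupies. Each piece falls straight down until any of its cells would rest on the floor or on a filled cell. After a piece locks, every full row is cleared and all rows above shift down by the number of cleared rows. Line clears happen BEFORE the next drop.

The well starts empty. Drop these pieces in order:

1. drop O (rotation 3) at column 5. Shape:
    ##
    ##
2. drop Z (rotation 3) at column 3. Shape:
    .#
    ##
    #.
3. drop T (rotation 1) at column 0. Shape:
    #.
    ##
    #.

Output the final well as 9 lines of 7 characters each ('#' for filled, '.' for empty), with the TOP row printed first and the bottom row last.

Drop 1: O rot3 at col 5 lands with bottom-row=0; cleared 0 line(s) (total 0); column heights now [0 0 0 0 0 2 2], max=2
Drop 2: Z rot3 at col 3 lands with bottom-row=0; cleared 0 line(s) (total 0); column heights now [0 0 0 2 3 2 2], max=3
Drop 3: T rot1 at col 0 lands with bottom-row=0; cleared 0 line(s) (total 0); column heights now [3 2 0 2 3 2 2], max=3

Answer: .......
.......
.......
.......
.......
.......
#...#..
##.####
#..#.##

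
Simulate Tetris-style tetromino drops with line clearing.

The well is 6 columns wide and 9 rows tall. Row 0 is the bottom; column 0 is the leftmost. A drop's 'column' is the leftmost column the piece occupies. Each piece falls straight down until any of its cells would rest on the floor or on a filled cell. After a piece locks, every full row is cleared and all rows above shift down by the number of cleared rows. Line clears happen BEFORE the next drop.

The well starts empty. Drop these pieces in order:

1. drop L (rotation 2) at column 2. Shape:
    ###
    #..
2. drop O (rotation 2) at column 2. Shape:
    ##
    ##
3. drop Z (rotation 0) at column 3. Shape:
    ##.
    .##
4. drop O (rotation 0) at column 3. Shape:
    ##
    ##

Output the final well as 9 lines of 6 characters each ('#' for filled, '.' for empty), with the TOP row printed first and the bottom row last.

Drop 1: L rot2 at col 2 lands with bottom-row=0; cleared 0 line(s) (total 0); column heights now [0 0 2 2 2 0], max=2
Drop 2: O rot2 at col 2 lands with bottom-row=2; cleared 0 line(s) (total 0); column heights now [0 0 4 4 2 0], max=4
Drop 3: Z rot0 at col 3 lands with bottom-row=3; cleared 0 line(s) (total 0); column heights now [0 0 4 5 5 4], max=5
Drop 4: O rot0 at col 3 lands with bottom-row=5; cleared 0 line(s) (total 0); column heights now [0 0 4 7 7 4], max=7

Answer: ......
......
...##.
...##.
...##.
..####
..##..
..###.
..#...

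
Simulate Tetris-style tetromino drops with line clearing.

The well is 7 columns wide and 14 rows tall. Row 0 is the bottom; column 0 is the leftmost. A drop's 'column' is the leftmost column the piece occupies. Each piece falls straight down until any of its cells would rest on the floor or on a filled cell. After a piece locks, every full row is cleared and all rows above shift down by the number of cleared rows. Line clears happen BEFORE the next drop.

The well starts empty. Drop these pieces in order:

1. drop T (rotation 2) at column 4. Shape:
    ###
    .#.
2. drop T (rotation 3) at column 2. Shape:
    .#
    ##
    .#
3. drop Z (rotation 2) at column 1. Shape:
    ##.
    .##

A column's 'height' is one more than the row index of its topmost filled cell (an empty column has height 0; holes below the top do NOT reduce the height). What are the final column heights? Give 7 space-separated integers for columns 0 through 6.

Answer: 0 5 5 4 2 2 2

Derivation:
Drop 1: T rot2 at col 4 lands with bottom-row=0; cleared 0 line(s) (total 0); column heights now [0 0 0 0 2 2 2], max=2
Drop 2: T rot3 at col 2 lands with bottom-row=0; cleared 0 line(s) (total 0); column heights now [0 0 2 3 2 2 2], max=3
Drop 3: Z rot2 at col 1 lands with bottom-row=3; cleared 0 line(s) (total 0); column heights now [0 5 5 4 2 2 2], max=5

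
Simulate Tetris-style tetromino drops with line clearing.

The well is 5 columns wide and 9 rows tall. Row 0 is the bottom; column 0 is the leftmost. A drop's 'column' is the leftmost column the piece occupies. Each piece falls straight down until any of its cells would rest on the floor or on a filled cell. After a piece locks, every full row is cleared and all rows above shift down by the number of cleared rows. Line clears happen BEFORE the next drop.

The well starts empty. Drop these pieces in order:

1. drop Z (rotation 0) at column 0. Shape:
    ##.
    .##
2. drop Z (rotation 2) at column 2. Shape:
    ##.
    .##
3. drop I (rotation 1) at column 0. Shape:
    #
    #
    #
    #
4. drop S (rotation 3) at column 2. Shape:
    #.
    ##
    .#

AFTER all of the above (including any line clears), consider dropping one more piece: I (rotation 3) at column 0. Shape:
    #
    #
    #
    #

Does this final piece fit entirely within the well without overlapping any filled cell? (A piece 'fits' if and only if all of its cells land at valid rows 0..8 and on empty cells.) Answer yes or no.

Answer: no

Derivation:
Drop 1: Z rot0 at col 0 lands with bottom-row=0; cleared 0 line(s) (total 0); column heights now [2 2 1 0 0], max=2
Drop 2: Z rot2 at col 2 lands with bottom-row=0; cleared 0 line(s) (total 0); column heights now [2 2 2 2 1], max=2
Drop 3: I rot1 at col 0 lands with bottom-row=2; cleared 0 line(s) (total 0); column heights now [6 2 2 2 1], max=6
Drop 4: S rot3 at col 2 lands with bottom-row=2; cleared 0 line(s) (total 0); column heights now [6 2 5 4 1], max=6
Test piece I rot3 at col 0 (width 1): heights before test = [6 2 5 4 1]; fits = False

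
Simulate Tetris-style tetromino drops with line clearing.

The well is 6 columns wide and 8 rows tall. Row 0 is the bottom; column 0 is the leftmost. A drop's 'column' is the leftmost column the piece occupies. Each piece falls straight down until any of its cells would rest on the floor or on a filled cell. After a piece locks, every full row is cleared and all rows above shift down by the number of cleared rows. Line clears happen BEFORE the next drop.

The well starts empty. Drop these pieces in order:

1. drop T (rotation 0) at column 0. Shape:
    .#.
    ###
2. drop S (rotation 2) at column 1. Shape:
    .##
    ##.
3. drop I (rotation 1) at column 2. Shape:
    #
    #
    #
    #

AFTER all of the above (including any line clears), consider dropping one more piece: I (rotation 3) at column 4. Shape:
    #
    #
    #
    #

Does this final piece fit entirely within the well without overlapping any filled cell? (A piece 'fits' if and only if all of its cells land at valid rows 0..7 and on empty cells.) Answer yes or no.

Answer: yes

Derivation:
Drop 1: T rot0 at col 0 lands with bottom-row=0; cleared 0 line(s) (total 0); column heights now [1 2 1 0 0 0], max=2
Drop 2: S rot2 at col 1 lands with bottom-row=2; cleared 0 line(s) (total 0); column heights now [1 3 4 4 0 0], max=4
Drop 3: I rot1 at col 2 lands with bottom-row=4; cleared 0 line(s) (total 0); column heights now [1 3 8 4 0 0], max=8
Test piece I rot3 at col 4 (width 1): heights before test = [1 3 8 4 0 0]; fits = True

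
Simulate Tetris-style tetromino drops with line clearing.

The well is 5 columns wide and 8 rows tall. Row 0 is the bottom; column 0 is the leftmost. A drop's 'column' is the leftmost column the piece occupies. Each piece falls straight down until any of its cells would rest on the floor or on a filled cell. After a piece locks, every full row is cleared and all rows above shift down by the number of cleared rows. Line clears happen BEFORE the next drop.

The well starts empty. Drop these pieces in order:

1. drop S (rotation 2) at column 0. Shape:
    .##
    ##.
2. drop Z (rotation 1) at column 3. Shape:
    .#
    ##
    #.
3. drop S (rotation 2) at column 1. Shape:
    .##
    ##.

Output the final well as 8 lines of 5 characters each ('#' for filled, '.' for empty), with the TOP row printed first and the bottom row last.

Answer: .....
.....
.....
.....
..##.
.##.#
.####
##.#.

Derivation:
Drop 1: S rot2 at col 0 lands with bottom-row=0; cleared 0 line(s) (total 0); column heights now [1 2 2 0 0], max=2
Drop 2: Z rot1 at col 3 lands with bottom-row=0; cleared 0 line(s) (total 0); column heights now [1 2 2 2 3], max=3
Drop 3: S rot2 at col 1 lands with bottom-row=2; cleared 0 line(s) (total 0); column heights now [1 3 4 4 3], max=4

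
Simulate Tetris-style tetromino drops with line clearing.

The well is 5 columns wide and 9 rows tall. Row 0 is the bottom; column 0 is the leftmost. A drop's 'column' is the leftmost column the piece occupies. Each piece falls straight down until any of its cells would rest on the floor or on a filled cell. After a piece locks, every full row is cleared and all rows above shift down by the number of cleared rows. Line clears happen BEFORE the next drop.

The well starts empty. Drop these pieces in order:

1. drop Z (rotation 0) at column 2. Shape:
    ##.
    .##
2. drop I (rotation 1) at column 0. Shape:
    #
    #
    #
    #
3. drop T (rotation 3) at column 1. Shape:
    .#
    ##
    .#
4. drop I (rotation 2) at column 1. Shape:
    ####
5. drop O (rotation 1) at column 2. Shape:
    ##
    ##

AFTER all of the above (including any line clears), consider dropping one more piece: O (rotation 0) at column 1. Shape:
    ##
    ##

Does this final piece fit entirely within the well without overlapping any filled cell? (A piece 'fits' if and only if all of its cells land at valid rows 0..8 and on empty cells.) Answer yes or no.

Drop 1: Z rot0 at col 2 lands with bottom-row=0; cleared 0 line(s) (total 0); column heights now [0 0 2 2 1], max=2
Drop 2: I rot1 at col 0 lands with bottom-row=0; cleared 0 line(s) (total 0); column heights now [4 0 2 2 1], max=4
Drop 3: T rot3 at col 1 lands with bottom-row=2; cleared 0 line(s) (total 0); column heights now [4 4 5 2 1], max=5
Drop 4: I rot2 at col 1 lands with bottom-row=5; cleared 0 line(s) (total 0); column heights now [4 6 6 6 6], max=6
Drop 5: O rot1 at col 2 lands with bottom-row=6; cleared 0 line(s) (total 0); column heights now [4 6 8 8 6], max=8
Test piece O rot0 at col 1 (width 2): heights before test = [4 6 8 8 6]; fits = False

Answer: no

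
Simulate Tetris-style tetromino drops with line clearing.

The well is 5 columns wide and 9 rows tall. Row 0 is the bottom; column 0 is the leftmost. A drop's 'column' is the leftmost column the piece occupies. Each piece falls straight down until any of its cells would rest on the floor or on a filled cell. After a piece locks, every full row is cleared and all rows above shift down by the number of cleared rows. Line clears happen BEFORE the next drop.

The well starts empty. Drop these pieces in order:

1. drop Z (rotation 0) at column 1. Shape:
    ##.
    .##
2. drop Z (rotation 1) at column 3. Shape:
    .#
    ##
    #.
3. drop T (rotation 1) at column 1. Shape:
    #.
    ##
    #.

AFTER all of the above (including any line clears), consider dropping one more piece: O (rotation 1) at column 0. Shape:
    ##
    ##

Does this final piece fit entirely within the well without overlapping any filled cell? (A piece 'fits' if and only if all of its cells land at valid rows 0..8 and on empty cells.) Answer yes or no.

Answer: yes

Derivation:
Drop 1: Z rot0 at col 1 lands with bottom-row=0; cleared 0 line(s) (total 0); column heights now [0 2 2 1 0], max=2
Drop 2: Z rot1 at col 3 lands with bottom-row=1; cleared 0 line(s) (total 0); column heights now [0 2 2 3 4], max=4
Drop 3: T rot1 at col 1 lands with bottom-row=2; cleared 0 line(s) (total 0); column heights now [0 5 4 3 4], max=5
Test piece O rot1 at col 0 (width 2): heights before test = [0 5 4 3 4]; fits = True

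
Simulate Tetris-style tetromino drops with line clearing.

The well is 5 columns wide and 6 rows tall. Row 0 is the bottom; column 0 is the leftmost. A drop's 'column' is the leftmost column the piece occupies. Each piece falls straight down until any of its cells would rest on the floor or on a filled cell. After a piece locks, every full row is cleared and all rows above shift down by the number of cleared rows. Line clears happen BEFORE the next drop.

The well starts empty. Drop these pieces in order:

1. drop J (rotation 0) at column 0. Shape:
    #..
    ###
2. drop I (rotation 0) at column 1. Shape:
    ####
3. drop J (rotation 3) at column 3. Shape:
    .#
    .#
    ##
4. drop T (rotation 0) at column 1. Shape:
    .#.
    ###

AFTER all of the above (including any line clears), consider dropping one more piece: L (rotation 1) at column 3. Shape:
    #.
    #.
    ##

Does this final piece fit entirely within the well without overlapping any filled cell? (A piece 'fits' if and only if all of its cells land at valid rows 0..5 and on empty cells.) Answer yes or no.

Answer: yes

Derivation:
Drop 1: J rot0 at col 0 lands with bottom-row=0; cleared 0 line(s) (total 0); column heights now [2 1 1 0 0], max=2
Drop 2: I rot0 at col 1 lands with bottom-row=1; cleared 1 line(s) (total 1); column heights now [1 1 1 0 0], max=1
Drop 3: J rot3 at col 3 lands with bottom-row=0; cleared 1 line(s) (total 2); column heights now [0 0 0 0 2], max=2
Drop 4: T rot0 at col 1 lands with bottom-row=0; cleared 0 line(s) (total 2); column heights now [0 1 2 1 2], max=2
Test piece L rot1 at col 3 (width 2): heights before test = [0 1 2 1 2]; fits = True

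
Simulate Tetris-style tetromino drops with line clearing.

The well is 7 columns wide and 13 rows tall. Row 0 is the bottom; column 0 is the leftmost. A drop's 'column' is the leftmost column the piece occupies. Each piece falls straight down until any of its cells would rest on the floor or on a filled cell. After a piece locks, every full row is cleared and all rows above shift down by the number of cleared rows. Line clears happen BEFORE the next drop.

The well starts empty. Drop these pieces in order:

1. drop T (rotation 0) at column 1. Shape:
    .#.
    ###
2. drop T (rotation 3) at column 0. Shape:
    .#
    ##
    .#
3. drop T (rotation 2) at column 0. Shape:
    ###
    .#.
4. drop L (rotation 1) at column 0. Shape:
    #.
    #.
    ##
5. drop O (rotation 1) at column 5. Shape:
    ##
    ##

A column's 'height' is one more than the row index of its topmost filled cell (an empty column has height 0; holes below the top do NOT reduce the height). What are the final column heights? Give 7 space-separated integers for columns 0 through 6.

Drop 1: T rot0 at col 1 lands with bottom-row=0; cleared 0 line(s) (total 0); column heights now [0 1 2 1 0 0 0], max=2
Drop 2: T rot3 at col 0 lands with bottom-row=1; cleared 0 line(s) (total 0); column heights now [3 4 2 1 0 0 0], max=4
Drop 3: T rot2 at col 0 lands with bottom-row=4; cleared 0 line(s) (total 0); column heights now [6 6 6 1 0 0 0], max=6
Drop 4: L rot1 at col 0 lands with bottom-row=6; cleared 0 line(s) (total 0); column heights now [9 7 6 1 0 0 0], max=9
Drop 5: O rot1 at col 5 lands with bottom-row=0; cleared 0 line(s) (total 0); column heights now [9 7 6 1 0 2 2], max=9

Answer: 9 7 6 1 0 2 2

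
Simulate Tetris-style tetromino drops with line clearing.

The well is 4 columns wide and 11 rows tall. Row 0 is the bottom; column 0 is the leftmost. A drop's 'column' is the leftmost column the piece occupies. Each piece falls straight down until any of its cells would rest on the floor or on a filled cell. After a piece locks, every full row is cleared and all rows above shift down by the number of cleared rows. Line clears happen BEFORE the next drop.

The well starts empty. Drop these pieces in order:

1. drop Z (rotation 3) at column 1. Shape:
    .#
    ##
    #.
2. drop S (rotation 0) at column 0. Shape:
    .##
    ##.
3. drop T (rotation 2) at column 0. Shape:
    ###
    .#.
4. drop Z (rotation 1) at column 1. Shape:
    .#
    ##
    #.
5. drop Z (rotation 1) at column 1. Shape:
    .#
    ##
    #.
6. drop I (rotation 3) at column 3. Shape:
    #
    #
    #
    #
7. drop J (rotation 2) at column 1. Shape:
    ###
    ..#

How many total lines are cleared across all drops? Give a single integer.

Answer: 1

Derivation:
Drop 1: Z rot3 at col 1 lands with bottom-row=0; cleared 0 line(s) (total 0); column heights now [0 2 3 0], max=3
Drop 2: S rot0 at col 0 lands with bottom-row=2; cleared 0 line(s) (total 0); column heights now [3 4 4 0], max=4
Drop 3: T rot2 at col 0 lands with bottom-row=4; cleared 0 line(s) (total 0); column heights now [6 6 6 0], max=6
Drop 4: Z rot1 at col 1 lands with bottom-row=6; cleared 0 line(s) (total 0); column heights now [6 8 9 0], max=9
Drop 5: Z rot1 at col 1 lands with bottom-row=8; cleared 0 line(s) (total 0); column heights now [6 10 11 0], max=11
Drop 6: I rot3 at col 3 lands with bottom-row=0; cleared 1 line(s) (total 1); column heights now [5 9 10 3], max=10
Drop 7: J rot2 at col 1 lands with bottom-row=9; cleared 0 line(s) (total 1); column heights now [5 11 11 11], max=11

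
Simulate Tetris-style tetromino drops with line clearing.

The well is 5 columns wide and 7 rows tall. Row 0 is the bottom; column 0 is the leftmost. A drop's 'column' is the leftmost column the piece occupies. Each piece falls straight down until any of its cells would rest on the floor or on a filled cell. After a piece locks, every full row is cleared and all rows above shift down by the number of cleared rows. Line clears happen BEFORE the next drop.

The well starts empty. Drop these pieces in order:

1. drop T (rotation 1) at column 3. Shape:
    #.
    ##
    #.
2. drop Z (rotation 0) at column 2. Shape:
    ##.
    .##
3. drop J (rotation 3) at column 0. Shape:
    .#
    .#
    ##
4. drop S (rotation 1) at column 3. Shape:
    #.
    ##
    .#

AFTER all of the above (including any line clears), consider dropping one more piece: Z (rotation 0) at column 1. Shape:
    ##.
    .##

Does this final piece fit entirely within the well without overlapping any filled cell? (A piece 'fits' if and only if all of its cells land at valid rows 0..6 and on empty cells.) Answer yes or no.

Answer: no

Derivation:
Drop 1: T rot1 at col 3 lands with bottom-row=0; cleared 0 line(s) (total 0); column heights now [0 0 0 3 2], max=3
Drop 2: Z rot0 at col 2 lands with bottom-row=3; cleared 0 line(s) (total 0); column heights now [0 0 5 5 4], max=5
Drop 3: J rot3 at col 0 lands with bottom-row=0; cleared 0 line(s) (total 0); column heights now [1 3 5 5 4], max=5
Drop 4: S rot1 at col 3 lands with bottom-row=4; cleared 0 line(s) (total 0); column heights now [1 3 5 7 6], max=7
Test piece Z rot0 at col 1 (width 3): heights before test = [1 3 5 7 6]; fits = False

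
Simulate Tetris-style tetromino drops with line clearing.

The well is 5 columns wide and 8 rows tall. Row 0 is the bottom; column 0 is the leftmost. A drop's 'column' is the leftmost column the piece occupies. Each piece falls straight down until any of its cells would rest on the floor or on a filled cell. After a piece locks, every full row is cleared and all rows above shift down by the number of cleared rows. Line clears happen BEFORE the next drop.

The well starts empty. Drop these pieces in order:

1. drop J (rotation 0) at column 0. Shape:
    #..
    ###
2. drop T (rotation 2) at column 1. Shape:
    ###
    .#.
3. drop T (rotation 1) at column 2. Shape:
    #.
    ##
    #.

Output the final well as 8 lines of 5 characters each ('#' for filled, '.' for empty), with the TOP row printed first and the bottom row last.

Answer: .....
.....
..#..
..##.
..#..
.###.
#.#..
###..

Derivation:
Drop 1: J rot0 at col 0 lands with bottom-row=0; cleared 0 line(s) (total 0); column heights now [2 1 1 0 0], max=2
Drop 2: T rot2 at col 1 lands with bottom-row=1; cleared 0 line(s) (total 0); column heights now [2 3 3 3 0], max=3
Drop 3: T rot1 at col 2 lands with bottom-row=3; cleared 0 line(s) (total 0); column heights now [2 3 6 5 0], max=6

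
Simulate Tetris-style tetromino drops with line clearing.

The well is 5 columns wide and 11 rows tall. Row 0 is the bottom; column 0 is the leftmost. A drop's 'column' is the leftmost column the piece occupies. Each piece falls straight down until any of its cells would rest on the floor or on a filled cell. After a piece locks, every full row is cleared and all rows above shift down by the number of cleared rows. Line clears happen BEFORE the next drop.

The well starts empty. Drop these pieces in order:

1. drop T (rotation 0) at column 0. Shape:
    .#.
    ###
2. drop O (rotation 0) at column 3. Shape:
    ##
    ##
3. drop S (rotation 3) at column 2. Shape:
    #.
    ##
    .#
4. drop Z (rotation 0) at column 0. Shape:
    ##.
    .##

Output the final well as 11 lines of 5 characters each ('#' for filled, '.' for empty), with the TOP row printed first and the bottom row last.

Drop 1: T rot0 at col 0 lands with bottom-row=0; cleared 0 line(s) (total 0); column heights now [1 2 1 0 0], max=2
Drop 2: O rot0 at col 3 lands with bottom-row=0; cleared 1 line(s) (total 1); column heights now [0 1 0 1 1], max=1
Drop 3: S rot3 at col 2 lands with bottom-row=1; cleared 0 line(s) (total 1); column heights now [0 1 4 3 1], max=4
Drop 4: Z rot0 at col 0 lands with bottom-row=4; cleared 0 line(s) (total 1); column heights now [6 6 5 3 1], max=6

Answer: .....
.....
.....
.....
.....
##...
.##..
..#..
..##.
...#.
.#.##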